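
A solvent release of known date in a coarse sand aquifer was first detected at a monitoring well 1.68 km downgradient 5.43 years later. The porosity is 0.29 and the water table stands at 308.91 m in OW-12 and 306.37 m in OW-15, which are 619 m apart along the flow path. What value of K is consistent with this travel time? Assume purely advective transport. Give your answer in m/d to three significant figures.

Hydraulic gradient i = (308.91 − 306.37) / 619 = 2.54 / 619 = 0.004103
t = 5.43 years = 1982 d
L = 1.68 km = 1680 m
v = L / t = 1680 / 1982 = 0.8477 m/d
K = v · n / i = 0.8477 × 0.29 / 0.004103 = 59.9 m/d

59.9 m/d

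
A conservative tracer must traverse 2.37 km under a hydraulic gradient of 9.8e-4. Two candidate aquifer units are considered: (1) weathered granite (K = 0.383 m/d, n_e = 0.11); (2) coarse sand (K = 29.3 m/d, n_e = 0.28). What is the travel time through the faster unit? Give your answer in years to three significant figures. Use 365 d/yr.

Unit 1 (weathered granite): v = 0.383×9.8e-4/0.11 = 0.003412 m/d, t = 2370/0.003412 = 694600 d
Unit 2 (coarse sand): v = 29.3×9.8e-4/0.28 = 0.1025 m/d, t = 2370/0.1025 = 23110 d
Faster: 23110 d / 365 = 63.3 yr

63.3 years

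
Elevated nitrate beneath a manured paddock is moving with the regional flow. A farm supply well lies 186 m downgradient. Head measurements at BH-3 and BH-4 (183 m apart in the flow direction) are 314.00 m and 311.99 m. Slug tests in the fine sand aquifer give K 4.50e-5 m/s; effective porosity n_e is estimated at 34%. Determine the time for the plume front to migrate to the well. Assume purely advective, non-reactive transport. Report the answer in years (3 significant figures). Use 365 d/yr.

4.06 years

Hydraulic gradient i = (314.00 − 311.99) / 183 = 2.01 / 183 = 0.01098
K = 4.50e-5 m/s × 86400 s/d = 3.888 m/d
q = Ki = 3.888 × 0.01098 = 0.04270 m/d
v = Ki/n = 3.888·0.01098/0.34 = 0.1256 m/d
t = L / v = 186 / 0.1256 = 1481 d
   = 1481 / 365 = 4.06 yr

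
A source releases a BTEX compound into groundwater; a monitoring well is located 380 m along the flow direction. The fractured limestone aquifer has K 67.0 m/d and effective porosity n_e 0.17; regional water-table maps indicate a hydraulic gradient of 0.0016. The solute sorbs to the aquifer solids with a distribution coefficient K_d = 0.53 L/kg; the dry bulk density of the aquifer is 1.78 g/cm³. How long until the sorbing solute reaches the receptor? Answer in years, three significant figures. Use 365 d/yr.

Darcy flux q = K·i = 67.0 × 0.0016 = 0.1072 m/d
v = Ki/n = 67.0·0.0016/0.17 = 0.6306 m/d
Retardation R = 1 + ρ_b·K_d/n = 1 + 1.78×0.53/0.17 = 6.549
Contaminant velocity v_c = v/R = 0.6306/6.549 = 0.09628 m/d
t = L/v_c = 380/0.09628 = 3947 d
   = 3947/365 = 10.8 yr

10.8 years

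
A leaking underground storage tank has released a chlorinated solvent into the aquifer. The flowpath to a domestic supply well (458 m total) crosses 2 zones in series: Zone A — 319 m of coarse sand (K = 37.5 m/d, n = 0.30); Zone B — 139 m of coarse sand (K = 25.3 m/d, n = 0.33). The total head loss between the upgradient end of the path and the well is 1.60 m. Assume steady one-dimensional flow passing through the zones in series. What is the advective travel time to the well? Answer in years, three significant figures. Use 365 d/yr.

3.39 years

Steady 1-D flow in series ⇒ the Darcy flux q is identical in every zone and the zone head losses add (resistances L/K in series).
Σ(L/K) = 319/37.5 + 139/25.3 = 8.507 + 5.494 = 14.00 d
q = ΔH / Σ(L/K) = 1.60 / 14.00 = 0.1143 m/d (same in every zone)
Zone A: v = q/n = 0.1143/0.30 = 0.3809 m/d → t_A = 319/0.3809 = 837.4 d
Zone B: v = q/n = 0.1143/0.33 = 0.3463 m/d → t_B = 139/0.3463 = 401.4 d
Total t = 837.4 + 401.4 = 1239 d
   = 1239 / 365 = 3.39 yr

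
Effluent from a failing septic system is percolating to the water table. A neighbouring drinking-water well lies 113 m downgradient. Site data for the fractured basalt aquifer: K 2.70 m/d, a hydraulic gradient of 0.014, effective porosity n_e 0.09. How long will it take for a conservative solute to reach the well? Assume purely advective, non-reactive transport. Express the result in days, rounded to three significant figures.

q = Ki = 2.70 × 0.014 = 0.03780 m/d
v_s = q/n_e = 0.03780/0.09 = 0.4200 m/d
t = L / v = 113 / 0.4200 = 269.0 d

269 days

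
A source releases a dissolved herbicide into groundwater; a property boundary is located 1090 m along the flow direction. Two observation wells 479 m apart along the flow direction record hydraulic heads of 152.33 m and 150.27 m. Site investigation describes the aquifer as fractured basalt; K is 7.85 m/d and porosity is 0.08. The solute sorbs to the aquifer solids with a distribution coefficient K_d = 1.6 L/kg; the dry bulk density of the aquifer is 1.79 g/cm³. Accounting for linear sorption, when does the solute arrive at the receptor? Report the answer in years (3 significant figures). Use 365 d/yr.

Hydraulic gradient i = (152.33 − 150.27) / 479 = 2.06 / 479 = 0.004301
q = Ki = 7.85 × 0.004301 = 0.03376 m/d
Average linear velocity = 0.03376 / 0.08 = 0.4220 m/d
Retardation R = 1 + ρ_b·K_d/n = 1 + 1.79×1.6/0.08 = 36.80
Contaminant velocity v_c = v/R = 0.4220/36.80 = 0.01147 m/d
t = L/v_c = 1090/0.01147 = 95050 d
   = 95050/365 = 260 yr

260 years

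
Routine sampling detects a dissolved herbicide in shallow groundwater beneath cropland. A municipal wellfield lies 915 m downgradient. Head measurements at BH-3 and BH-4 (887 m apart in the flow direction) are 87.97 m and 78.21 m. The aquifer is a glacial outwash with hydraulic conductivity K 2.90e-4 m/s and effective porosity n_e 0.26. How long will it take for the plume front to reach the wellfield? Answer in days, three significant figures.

Hydraulic gradient i = (87.97 − 78.21) / 887 = 9.76 / 887 = 0.01100
K = 2.90e-4 m/s × 86400 s/d = 25.06 m/d
Darcy flux q = K·i = 25.06 × 0.01100 = 0.2757 m/d
v_s = q/n_e = 0.2757/0.26 = 1.060 m/d
t = L / v = 915 / 1.060 = 862.9 d

863 days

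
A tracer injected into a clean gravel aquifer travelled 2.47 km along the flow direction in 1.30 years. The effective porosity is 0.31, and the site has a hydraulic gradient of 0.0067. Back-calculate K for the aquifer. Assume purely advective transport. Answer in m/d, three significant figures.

241 m/d

t = 1.30 years = 474.5 d
L = 2.47 km = 2470 m
v = L / t = 2470 / 474.5 = 5.205 m/d
K = v · n / i = 5.205 × 0.31 / 0.0067 = 241 m/d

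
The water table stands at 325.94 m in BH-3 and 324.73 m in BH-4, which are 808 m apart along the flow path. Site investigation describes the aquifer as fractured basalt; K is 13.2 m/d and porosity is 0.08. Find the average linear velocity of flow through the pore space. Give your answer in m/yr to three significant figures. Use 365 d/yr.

Hydraulic gradient i = (325.94 − 324.73) / 808 = 1.21 / 808 = 0.001498
q = Ki = 13.2 × 0.001498 = 0.01977 m/d
Average linear velocity = 0.01977 / 0.08 = 0.2471 m/d
   = 0.2471 × 365 = 90.2 m/yr

90.2 m/yr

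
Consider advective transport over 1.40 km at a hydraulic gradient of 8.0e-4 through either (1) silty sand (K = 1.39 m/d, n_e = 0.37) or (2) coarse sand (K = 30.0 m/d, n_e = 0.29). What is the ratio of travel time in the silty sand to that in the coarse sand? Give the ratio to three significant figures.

Unit 1 (silty sand): v = 1.39×8.0e-4/0.37 = 0.003005 m/d, t = 1400/0.003005 = 465800 d
Unit 2 (coarse sand): v = 30.0×8.0e-4/0.29 = 0.08276 m/d, t = 1400/0.08276 = 16920 d
t(silty sand) / t(coarse sand) = 465800/16920 = 27.5

27.5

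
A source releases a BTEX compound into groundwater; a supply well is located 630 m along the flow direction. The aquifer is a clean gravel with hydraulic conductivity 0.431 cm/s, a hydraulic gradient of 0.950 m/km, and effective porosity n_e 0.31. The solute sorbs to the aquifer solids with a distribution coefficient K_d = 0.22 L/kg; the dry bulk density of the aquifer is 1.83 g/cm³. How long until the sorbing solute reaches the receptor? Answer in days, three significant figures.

K = 0.431 cm/s × 864 = 372.4 m/d
q = Ki = 372.4 × 9.5e-4 = 0.3538 m/d
v_s = q/n_e = 0.3538/0.31 = 1.141 m/d
Retardation R = 1 + ρ_b·K_d/n = 1 + 1.83×0.22/0.31 = 2.299
Contaminant velocity v_c = v/R = 1.141/2.299 = 0.4964 m/d
t = L/v_c = 630/0.4964 = 1269 d

1270 days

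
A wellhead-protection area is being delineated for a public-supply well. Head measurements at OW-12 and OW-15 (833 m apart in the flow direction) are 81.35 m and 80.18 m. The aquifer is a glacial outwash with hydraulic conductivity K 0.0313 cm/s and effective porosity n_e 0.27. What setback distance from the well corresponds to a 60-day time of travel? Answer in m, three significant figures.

Hydraulic gradient i = (81.35 − 80.18) / 833 = 1.17 / 833 = 0.001405
K = 0.0313 cm/s × 864 = 27.04 m/d
Specific discharge q = 27.04 × 0.001405 = 0.03798 m/d
Seepage velocity v = q / n = 0.03798 / 0.27 = 0.1407 m/d
L = v × T = 0.1407 × 60 = 8.441 m

8.44 m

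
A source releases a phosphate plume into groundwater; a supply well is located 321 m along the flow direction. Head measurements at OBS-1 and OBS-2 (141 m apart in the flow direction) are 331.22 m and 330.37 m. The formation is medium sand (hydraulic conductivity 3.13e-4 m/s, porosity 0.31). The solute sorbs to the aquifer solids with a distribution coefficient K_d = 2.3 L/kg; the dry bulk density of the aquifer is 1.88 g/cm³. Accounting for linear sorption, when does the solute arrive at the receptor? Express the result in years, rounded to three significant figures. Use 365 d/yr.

25.0 years

Hydraulic gradient i = (331.22 − 330.37) / 141 = 0.85 / 141 = 0.006028
K = 3.13e-4 m/s × 86400 s/d = 27.04 m/d
q = Ki = 27.04 × 0.006028 = 0.1630 m/d
Seepage velocity v = q / n = 0.1630 / 0.31 = 0.5259 m/d
Retardation R = 1 + ρ_b·K_d/n = 1 + 1.88×2.3/0.31 = 14.95
Contaminant velocity v_c = v/R = 0.5259/14.95 = 0.03518 m/d
t = L/v_c = 321/0.03518 = 9124 d
   = 9124/365 = 25.0 yr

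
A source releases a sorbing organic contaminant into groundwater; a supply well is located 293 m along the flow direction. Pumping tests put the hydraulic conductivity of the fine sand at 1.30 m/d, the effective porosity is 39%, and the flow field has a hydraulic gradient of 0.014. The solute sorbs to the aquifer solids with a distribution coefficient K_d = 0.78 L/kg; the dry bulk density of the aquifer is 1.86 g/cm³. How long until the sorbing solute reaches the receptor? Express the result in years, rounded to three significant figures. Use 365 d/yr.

Darcy flux q = K·i = 1.30 × 0.014 = 0.01820 m/d
v = Ki/n = 1.30·0.014/0.39 = 0.04667 m/d
Retardation R = 1 + ρ_b·K_d/n = 1 + 1.86×0.78/0.39 = 4.720
Contaminant velocity v_c = v/R = 0.04667/4.720 = 0.009887 m/d
t = L/v_c = 293/0.009887 = 29630 d
   = 29630/365 = 81.2 yr

81.2 years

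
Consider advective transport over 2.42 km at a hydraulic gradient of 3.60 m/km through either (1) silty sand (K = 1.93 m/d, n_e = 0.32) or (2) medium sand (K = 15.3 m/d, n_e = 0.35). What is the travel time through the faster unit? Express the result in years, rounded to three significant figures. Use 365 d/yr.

42.1 years

Unit 1 (silty sand): v = 1.93×0.0036/0.32 = 0.02171 m/d, t = 2420/0.02171 = 111500 d
Unit 2 (medium sand): v = 15.3×0.0036/0.35 = 0.1574 m/d, t = 2420/0.1574 = 15380 d
Faster: 15380 d / 365 = 42.1 yr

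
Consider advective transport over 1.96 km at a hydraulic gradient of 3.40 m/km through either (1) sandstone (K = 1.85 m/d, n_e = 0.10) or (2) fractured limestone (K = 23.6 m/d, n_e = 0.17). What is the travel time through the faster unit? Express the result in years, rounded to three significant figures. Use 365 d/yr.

Unit 1 (sandstone): v = 1.85×0.0034/0.10 = 0.06290 m/d, t = 1960/0.06290 = 31160 d
Unit 2 (fractured limestone): v = 23.6×0.0034/0.17 = 0.4720 m/d, t = 1960/0.4720 = 4153 d
Faster: 4153 d / 365 = 11.4 yr

11.4 years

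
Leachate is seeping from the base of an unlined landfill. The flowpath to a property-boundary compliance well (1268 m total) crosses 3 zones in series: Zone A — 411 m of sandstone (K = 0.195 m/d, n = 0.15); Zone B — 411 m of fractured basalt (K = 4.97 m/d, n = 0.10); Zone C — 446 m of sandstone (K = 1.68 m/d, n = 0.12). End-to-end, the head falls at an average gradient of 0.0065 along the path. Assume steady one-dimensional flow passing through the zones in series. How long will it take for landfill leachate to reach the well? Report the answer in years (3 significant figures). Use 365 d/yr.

Continuity: the same q passes through each zone, so ΔH = q·Σ(L_j/K_j) — the zones act as resistances in series.
Σ(L/K) = 411/0.195 + 411/4.97 + 446/1.68 = 2108 + 82.70 + 265.5 = 2456 d
K_eq = L_total / Σ(L/K) = 1268 / 2456 = 0.5163 m/d
q = K_eq · i = 0.5163 × 0.0065 = 0.003356 m/d (same in every zone)
Zone A: v = q/n = 0.003356/0.15 = 0.02237 m/d → t_A = 411/0.02237 = 18370 d
Zone B: v = q/n = 0.003356/0.10 = 0.03356 m/d → t_B = 411/0.03356 = 12250 d
Zone C: v = q/n = 0.003356/0.12 = 0.02797 m/d → t_C = 446/0.02797 = 15950 d
Total t = 18370 + 12250 + 15950 = 46560 d
   = 46560 / 365 = 128 yr

128 years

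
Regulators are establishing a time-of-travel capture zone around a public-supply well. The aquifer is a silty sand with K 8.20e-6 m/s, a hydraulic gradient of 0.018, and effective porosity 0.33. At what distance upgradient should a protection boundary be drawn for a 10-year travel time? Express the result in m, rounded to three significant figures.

141 m

K = 8.20e-6 m/s × 86400 s/d = 0.7085 m/d
q = Ki = 0.7085 × 0.018 = 0.01275 m/d
v_s = q/n_e = 0.01275/0.33 = 0.03864 m/d
T = 10 yr × 365 = 3650 d
L = v × T = 0.03864 × 3650 = 141.1 m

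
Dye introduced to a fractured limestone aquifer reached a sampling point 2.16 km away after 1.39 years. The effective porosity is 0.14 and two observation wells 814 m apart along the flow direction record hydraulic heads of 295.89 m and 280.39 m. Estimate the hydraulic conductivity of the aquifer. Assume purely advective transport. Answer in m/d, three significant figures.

Hydraulic gradient i = (295.89 − 280.39) / 814 = 15.50 / 814 = 0.01904
t = 1.39 years = 507.3 d
L = 2.16 km = 2160 m
v = L / t = 2160 / 507.3 = 4.257 m/d
K = v · n / i = 4.257 × 0.14 / 0.01904 = 31.3 m/d

31.3 m/d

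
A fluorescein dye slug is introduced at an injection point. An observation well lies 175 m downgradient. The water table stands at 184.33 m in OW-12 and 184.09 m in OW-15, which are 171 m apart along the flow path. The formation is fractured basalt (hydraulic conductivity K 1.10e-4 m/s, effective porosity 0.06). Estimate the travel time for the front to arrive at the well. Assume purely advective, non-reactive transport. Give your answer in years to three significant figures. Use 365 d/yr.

2.16 years

Hydraulic gradient i = (184.33 − 184.09) / 171 = 0.24 / 171 = 0.001404
K = 1.10e-4 m/s × 86400 s/d = 9.504 m/d
Darcy flux q = K·i = 9.504 × 0.001404 = 0.01334 m/d
Average linear velocity = 0.01334 / 0.06 = 0.2223 m/d
t = L / v = 175 / 0.2223 = 787.2 d
   = 787.2 / 365 = 2.16 yr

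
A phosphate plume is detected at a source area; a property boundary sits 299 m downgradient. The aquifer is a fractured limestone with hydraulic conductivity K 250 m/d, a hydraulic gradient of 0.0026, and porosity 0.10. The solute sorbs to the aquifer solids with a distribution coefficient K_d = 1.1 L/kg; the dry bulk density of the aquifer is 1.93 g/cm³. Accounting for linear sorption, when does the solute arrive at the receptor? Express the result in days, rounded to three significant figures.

1020 days

Darcy flux q = K·i = 250 × 0.0026 = 0.6500 m/d
Average linear velocity = 0.6500 / 0.10 = 6.500 m/d
Retardation R = 1 + ρ_b·K_d/n = 1 + 1.93×1.1/0.10 = 22.23
Contaminant velocity v_c = v/R = 6.500/22.23 = 0.2924 m/d
t = L/v_c = 299/0.2924 = 1023 d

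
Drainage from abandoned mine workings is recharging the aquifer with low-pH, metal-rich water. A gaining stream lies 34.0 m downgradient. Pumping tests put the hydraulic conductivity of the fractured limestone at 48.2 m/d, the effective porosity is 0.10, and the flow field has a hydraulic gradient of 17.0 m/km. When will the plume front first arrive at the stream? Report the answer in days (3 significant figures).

4.15 days

Darcy flux q = K·i = 48.2 × 0.017 = 0.8194 m/d
Average linear velocity = 0.8194 / 0.10 = 8.194 m/d
t = L / v = 34.0 / 8.194 = 4.149 d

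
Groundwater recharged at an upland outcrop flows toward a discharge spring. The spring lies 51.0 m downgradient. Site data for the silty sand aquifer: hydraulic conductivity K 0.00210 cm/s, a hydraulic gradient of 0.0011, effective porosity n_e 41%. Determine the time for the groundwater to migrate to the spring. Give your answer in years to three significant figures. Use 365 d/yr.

28.7 years

K = 0.00210 cm/s × 864 = 1.814 m/d
q = Ki = 1.814 × 0.0011 = 0.001996 m/d
v_s = q/n_e = 0.001996/0.41 = 0.004868 m/d
t = L / v = 51.0 / 0.004868 = 10480 d
   = 10480 / 365 = 28.7 yr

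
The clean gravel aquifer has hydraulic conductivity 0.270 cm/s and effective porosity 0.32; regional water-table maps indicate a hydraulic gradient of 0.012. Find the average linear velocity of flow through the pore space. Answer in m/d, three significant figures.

8.75 m/d

K = 0.270 cm/s × 864 = 233.3 m/d
q = Ki = 233.3 × 0.012 = 2.799 m/d
v = Ki/n = 233.3·0.012/0.32 = 8.748 m/d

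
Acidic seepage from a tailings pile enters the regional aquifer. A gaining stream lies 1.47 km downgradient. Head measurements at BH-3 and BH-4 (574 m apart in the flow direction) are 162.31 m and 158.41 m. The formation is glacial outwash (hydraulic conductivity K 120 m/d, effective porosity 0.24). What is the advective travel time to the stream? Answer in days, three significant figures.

433 days

Hydraulic gradient i = (162.31 − 158.41) / 574 = 3.90 / 574 = 0.006794
Darcy flux q = K·i = 120 × 0.006794 = 0.8153 m/d
v_s = q/n_e = 0.8153/0.24 = 3.397 m/d
L = 1.47 km = 1470 m
t = L / v = 1470 / 3.397 = 432.7 d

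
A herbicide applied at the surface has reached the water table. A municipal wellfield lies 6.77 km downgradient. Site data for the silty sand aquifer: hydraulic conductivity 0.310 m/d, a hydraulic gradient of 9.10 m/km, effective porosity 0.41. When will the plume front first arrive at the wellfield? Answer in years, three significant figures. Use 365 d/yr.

2700 years

Specific discharge q = 0.310 × 0.0091 = 0.002821 m/d
v = Ki/n = 0.310·0.0091/0.41 = 0.006880 m/d
L = 6.77 km = 6770 m
t = L / v = 6770 / 0.006880 = 983900 d
   = 983900 / 365 = 2700 yr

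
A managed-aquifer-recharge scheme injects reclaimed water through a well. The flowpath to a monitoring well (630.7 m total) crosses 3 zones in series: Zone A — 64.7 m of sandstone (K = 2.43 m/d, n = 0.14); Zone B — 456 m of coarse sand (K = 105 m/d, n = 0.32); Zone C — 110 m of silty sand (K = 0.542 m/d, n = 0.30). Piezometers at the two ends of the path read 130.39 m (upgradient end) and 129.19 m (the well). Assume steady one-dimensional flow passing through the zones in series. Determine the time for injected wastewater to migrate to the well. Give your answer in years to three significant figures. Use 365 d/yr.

Total head drop ΔH = 130.39 − 129.19 = 1.20 m
Steady 1-D flow in series ⇒ the Darcy flux q is identical in every zone and the zone head losses add (resistances L/K in series).
Σ(L/K) = 64.7/2.43 + 456/105 + 110/0.542 = 26.63 + 4.343 + 203.0 = 233.9 d
q = ΔH / Σ(L/K) = 1.20 / 233.9 = 0.005130 m/d (same in every zone)
Zone A: v = q/n = 0.005130/0.14 = 0.03664 m/d → t_A = 64.7/0.03664 = 1766 d
Zone B: v = q/n = 0.005130/0.32 = 0.01603 m/d → t_B = 456/0.01603 = 28440 d
Zone C: v = q/n = 0.005130/0.30 = 0.01710 m/d → t_C = 110/0.01710 = 6433 d
Total t = 1766 + 28440 + 6433 = 36640 d
   = 36640 / 365 = 100 yr

100 years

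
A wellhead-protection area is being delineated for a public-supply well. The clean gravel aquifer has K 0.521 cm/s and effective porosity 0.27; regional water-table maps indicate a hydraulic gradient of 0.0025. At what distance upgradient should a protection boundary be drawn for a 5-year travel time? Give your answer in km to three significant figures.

K = 0.521 cm/s × 864 = 450.1 m/d
Darcy flux q = K·i = 450.1 × 0.0025 = 1.125 m/d
Seepage velocity v = q / n = 1.125 / 0.27 = 4.168 m/d
T = 5 yr × 365 = 1825 d
L = v × T = 4.168 × 1825 = 7607 m
   = 7.61 km

7.61 km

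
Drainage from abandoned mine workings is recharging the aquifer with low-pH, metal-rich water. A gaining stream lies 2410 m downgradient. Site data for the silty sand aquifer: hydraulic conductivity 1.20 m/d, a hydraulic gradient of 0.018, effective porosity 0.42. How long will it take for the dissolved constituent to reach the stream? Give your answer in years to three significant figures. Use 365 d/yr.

q = Ki = 1.20 × 0.018 = 0.02160 m/d
v_s = q/n_e = 0.02160/0.42 = 0.05143 m/d
t = L / v = 2410 / 0.05143 = 46860 d
   = 46860 / 365 = 128 yr

128 years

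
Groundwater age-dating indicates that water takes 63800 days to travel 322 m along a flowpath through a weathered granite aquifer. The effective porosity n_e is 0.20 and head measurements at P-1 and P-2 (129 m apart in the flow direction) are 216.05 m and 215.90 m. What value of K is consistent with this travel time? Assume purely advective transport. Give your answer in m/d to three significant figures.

Hydraulic gradient i = (216.05 − 215.90) / 129 = 0.15 / 129 = 0.001163
v = L / t = 322 / 63800 = 0.005047 m/d
K = v · n / i = 0.005047 × 0.20 / 0.001163 = 0.868 m/d

0.868 m/d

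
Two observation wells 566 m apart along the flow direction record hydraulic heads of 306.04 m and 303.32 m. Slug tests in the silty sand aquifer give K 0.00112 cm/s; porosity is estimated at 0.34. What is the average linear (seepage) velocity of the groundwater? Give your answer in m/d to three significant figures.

Hydraulic gradient i = (306.04 − 303.32) / 566 = 2.72 / 566 = 0.004806
K = 0.00112 cm/s × 864 = 0.9677 m/d
q = Ki = 0.9677 × 0.004806 = 0.004650 m/d
v_s = q/n_e = 0.004650/0.34 = 0.01368 m/d

0.0137 m/d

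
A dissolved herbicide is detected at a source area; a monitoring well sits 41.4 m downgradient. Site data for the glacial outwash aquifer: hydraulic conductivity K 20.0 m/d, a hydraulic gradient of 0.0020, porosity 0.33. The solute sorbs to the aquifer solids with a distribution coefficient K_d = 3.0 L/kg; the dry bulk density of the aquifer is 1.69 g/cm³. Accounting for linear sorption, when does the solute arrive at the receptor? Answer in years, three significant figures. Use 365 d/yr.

15.3 years

q = Ki = 20.0 × 0.0020 = 0.04000 m/d
Average linear velocity = 0.04000 / 0.33 = 0.1212 m/d
Retardation R = 1 + ρ_b·K_d/n = 1 + 1.69×3.0/0.33 = 16.36
Contaminant velocity v_c = v/R = 0.1212/16.36 = 0.007407 m/d
t = L/v_c = 41.4/0.007407 = 5589 d
   = 5589/365 = 15.3 yr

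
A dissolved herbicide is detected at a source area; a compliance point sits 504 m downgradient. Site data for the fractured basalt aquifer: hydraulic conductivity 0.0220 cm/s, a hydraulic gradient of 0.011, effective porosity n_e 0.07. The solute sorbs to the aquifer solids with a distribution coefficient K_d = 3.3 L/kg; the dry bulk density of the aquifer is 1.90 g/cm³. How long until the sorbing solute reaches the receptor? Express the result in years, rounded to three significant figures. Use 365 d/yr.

41.9 years

K = 0.0220 cm/s × 864 = 19.01 m/d
q = Ki = 19.01 × 0.011 = 0.2091 m/d
v_s = q/n_e = 0.2091/0.07 = 2.987 m/d
Retardation R = 1 + ρ_b·K_d/n = 1 + 1.90×3.3/0.07 = 90.57
Contaminant velocity v_c = v/R = 2.987/90.57 = 0.03298 m/d
t = L/v_c = 504/0.03298 = 15280 d
   = 15280/365 = 41.9 yr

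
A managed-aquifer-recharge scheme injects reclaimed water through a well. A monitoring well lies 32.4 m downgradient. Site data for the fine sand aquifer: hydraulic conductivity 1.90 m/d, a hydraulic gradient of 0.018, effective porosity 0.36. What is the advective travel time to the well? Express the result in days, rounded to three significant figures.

Specific discharge q = 1.90 × 0.018 = 0.03420 m/d
v = Ki/n = 1.90·0.018/0.36 = 0.09500 m/d
t = L / v = 32.4 / 0.09500 = 341.1 d

341 days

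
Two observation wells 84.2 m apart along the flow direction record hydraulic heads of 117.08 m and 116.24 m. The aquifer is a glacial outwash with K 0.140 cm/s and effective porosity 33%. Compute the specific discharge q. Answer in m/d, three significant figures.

Hydraulic gradient i = (117.08 − 116.24) / 84.2 = 0.84 / 84.2 = 0.009976
K = 0.140 cm/s × 864 = 121.0 m/d
q = Ki = 121.0 × 0.009976 = 1.207 m/d

1.21 m/d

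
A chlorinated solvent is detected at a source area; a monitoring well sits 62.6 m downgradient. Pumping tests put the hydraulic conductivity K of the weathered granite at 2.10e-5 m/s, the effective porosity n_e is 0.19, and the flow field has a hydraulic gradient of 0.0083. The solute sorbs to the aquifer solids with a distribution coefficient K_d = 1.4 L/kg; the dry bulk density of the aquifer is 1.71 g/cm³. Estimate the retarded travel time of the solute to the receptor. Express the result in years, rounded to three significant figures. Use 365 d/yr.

29.4 years

K = 2.10e-5 m/s × 86400 s/d = 1.814 m/d
Darcy flux q = K·i = 1.814 × 0.0083 = 0.01506 m/d
v = Ki/n = 1.814·0.0083/0.19 = 0.07926 m/d
Retardation R = 1 + ρ_b·K_d/n = 1 + 1.71×1.4/0.19 = 13.60
Contaminant velocity v_c = v/R = 0.07926/13.60 = 0.005828 m/d
t = L/v_c = 62.6/0.005828 = 10740 d
   = 10740/365 = 29.4 yr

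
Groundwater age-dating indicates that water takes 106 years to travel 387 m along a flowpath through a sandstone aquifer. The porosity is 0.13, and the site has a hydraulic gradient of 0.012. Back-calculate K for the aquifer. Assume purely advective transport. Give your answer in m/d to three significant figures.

0.108 m/d

t = 106 years = 38690 d
v = L / t = 387 / 38690 = 0.01000 m/d
K = v · n / i = 0.01000 × 0.13 / 0.012 = 0.108 m/d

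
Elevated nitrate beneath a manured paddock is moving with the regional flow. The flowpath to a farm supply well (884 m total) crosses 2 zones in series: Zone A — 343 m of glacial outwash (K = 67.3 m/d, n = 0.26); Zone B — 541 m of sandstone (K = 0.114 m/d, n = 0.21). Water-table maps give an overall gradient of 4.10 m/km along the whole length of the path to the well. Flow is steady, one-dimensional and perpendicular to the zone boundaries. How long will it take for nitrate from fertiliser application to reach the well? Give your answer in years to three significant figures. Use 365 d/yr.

For zones in series the flux q is common to all zones; the equivalent conductivity is the harmonic (thickness-weighted) mean, K_eq = L_total / Σ(L_j/K_j).
Σ(L/K) = 343/67.3 + 541/0.114 = 5.097 + 4746 = 4751 d
K_eq = L_total / Σ(L/K) = 884 / 4751 = 0.1861 m/d
q = K_eq · i = 0.1861 × 0.0041 = 7.629e-4 m/d (same in every zone)
Zone A: v = q/n = 7.629e-4/0.26 = 0.002934 m/d → t_A = 343/0.002934 = 116900 d
Zone B: v = q/n = 7.629e-4/0.21 = 0.003633 m/d → t_B = 541/0.003633 = 148900 d
Total t = 116900 + 148900 = 265800 d
   = 265800 / 365 = 728 yr

728 years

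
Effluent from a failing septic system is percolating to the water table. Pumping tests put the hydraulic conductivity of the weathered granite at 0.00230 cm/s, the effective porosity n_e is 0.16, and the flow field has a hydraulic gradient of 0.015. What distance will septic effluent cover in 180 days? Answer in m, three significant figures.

33.5 m

K = 0.00230 cm/s × 864 = 1.987 m/d
Darcy flux q = K·i = 1.987 × 0.015 = 0.02981 m/d
Seepage velocity v = q / n = 0.02981 / 0.16 = 0.1863 m/d
L = v × T = 0.1863 × 180 = 33.53 m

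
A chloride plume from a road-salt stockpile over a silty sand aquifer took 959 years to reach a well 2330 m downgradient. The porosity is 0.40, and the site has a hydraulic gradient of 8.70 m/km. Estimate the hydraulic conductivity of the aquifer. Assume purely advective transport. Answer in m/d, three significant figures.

0.306 m/d

t = 959 years = 350000 d
v = L / t = 2330 / 350000 = 0.006656 m/d
K = v · n / i = 0.006656 × 0.40 / 0.0087 = 0.306 m/d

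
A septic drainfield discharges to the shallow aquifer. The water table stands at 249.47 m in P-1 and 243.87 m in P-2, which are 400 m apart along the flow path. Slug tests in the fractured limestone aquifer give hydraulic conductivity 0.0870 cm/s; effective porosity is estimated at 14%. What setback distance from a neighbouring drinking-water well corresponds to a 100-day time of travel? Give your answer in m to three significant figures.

Hydraulic gradient i = (249.47 − 243.87) / 400 = 5.60 / 400 = 0.01400
K = 0.0870 cm/s × 864 = 75.17 m/d
q = Ki = 75.17 × 0.01400 = 1.052 m/d
v_s = q/n_e = 1.052/0.14 = 7.517 m/d
L = v × T = 7.517 × 100 = 751.7 m

752 m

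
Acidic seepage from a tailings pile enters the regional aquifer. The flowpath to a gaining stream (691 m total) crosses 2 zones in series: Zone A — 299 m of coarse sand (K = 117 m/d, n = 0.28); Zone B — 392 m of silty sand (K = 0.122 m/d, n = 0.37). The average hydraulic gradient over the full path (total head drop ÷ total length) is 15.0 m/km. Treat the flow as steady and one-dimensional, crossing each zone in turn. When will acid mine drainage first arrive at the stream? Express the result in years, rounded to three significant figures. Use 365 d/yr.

194 years

For zones in series the flux q is common to all zones; the equivalent conductivity is the harmonic (thickness-weighted) mean, K_eq = L_total / Σ(L_j/K_j).
Σ(L/K) = 299/117 + 392/0.122 = 2.556 + 3213 = 3216 d
K_eq = L_total / Σ(L/K) = 691 / 3216 = 0.2149 m/d
q = K_eq · i = 0.2149 × 0.015 = 0.003223 m/d (same in every zone)
Zone A: v = q/n = 0.003223/0.28 = 0.01151 m/d → t_A = 299/0.01151 = 25970 d
Zone B: v = q/n = 0.003223/0.37 = 0.008712 m/d → t_B = 392/0.008712 = 45000 d
Total t = 25970 + 45000 = 70970 d
   = 70970 / 365 = 194 yr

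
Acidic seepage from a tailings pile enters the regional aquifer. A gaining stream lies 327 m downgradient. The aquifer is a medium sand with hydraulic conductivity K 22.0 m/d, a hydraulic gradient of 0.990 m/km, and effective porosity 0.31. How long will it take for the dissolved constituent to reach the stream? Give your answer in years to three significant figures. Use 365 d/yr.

12.8 years

Specific discharge q = 22.0 × 9.9e-4 = 0.02178 m/d
v = Ki/n = 22.0·9.9e-4/0.31 = 0.07026 m/d
t = L / v = 327 / 0.07026 = 4654 d
   = 4654 / 365 = 12.8 yr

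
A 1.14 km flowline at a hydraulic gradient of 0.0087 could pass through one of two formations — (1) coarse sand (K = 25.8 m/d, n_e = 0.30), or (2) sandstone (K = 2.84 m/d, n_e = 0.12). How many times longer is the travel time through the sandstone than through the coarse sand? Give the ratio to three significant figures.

3.63

Unit 1 (coarse sand): v = 25.8×0.0087/0.30 = 0.7482 m/d, t = 1140/0.7482 = 1524 d
Unit 2 (sandstone): v = 2.84×0.0087/0.12 = 0.2059 m/d, t = 1140/0.2059 = 5537 d
t(sandstone) / t(coarse sand) = 5537/1524 = 3.63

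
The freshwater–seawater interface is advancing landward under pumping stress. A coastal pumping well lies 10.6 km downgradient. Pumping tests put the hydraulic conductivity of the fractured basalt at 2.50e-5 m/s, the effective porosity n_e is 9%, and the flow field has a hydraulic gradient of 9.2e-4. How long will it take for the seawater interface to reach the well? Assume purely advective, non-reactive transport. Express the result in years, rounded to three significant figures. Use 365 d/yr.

K = 2.50e-5 m/s × 86400 s/d = 2.160 m/d
Darcy flux q = K·i = 2.160 × 9.2e-4 = 0.001987 m/d
v = Ki/n = 2.160·9.2e-4/0.09 = 0.02208 m/d
L = 10.6 km = 10600 m
t = L / v = 10600 / 0.02208 = 480100 d
   = 480100 / 365 = 1320 yr

1320 years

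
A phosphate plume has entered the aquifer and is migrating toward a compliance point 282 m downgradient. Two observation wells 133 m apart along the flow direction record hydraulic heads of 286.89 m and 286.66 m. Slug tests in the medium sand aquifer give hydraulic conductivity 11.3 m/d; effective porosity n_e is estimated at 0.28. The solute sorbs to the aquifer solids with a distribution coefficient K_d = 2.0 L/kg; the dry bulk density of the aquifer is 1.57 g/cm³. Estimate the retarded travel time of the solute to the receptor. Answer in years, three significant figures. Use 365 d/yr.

135 years

Hydraulic gradient i = (286.89 − 286.66) / 133 = 0.23 / 133 = 0.001729
Specific discharge q = 11.3 × 0.001729 = 0.01954 m/d
v = Ki/n = 11.3·0.001729/0.28 = 0.06979 m/d
Retardation R = 1 + ρ_b·K_d/n = 1 + 1.57×2.0/0.28 = 12.21
Contaminant velocity v_c = v/R = 0.06979/12.21 = 0.005714 m/d
t = L/v_c = 282/0.005714 = 49350 d
   = 49350/365 = 135 yr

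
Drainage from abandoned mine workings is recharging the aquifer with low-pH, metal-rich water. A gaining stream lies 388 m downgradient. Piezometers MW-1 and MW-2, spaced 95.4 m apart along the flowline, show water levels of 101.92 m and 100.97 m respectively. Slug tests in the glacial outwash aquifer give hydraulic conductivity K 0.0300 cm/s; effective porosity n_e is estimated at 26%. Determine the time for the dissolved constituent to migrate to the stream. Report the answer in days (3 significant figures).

Hydraulic gradient i = (101.92 − 100.97) / 95.4 = 0.95 / 95.4 = 0.009958
K = 0.0300 cm/s × 864 = 25.92 m/d
Specific discharge q = 25.92 × 0.009958 = 0.2581 m/d
v_s = q/n_e = 0.2581/0.26 = 0.9927 m/d
t = L / v = 388 / 0.9927 = 390.8 d

391 days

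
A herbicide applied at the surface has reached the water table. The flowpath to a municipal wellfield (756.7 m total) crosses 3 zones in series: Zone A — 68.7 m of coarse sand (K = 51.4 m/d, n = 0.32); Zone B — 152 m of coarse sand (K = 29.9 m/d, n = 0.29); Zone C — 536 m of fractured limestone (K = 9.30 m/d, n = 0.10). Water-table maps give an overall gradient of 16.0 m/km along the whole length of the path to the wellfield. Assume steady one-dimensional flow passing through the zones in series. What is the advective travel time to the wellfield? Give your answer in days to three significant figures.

For zones in series the flux q is common to all zones; the equivalent conductivity is the harmonic (thickness-weighted) mean, K_eq = L_total / Σ(L_j/K_j).
Σ(L/K) = 68.7/51.4 + 152/29.9 + 536/9.30 = 1.337 + 5.084 + 57.63 = 64.05 d
K_eq = L_total / Σ(L/K) = 756.7 / 64.05 = 11.81 m/d
q = K_eq · i = 11.81 × 0.016 = 0.1890 m/d (same in every zone)
Zone A: v = q/n = 0.1890/0.32 = 0.5907 m/d → t_A = 68.7/0.5907 = 116.3 d
Zone B: v = q/n = 0.1890/0.29 = 0.6518 m/d → t_B = 152/0.6518 = 233.2 d
Zone C: v = q/n = 0.1890/0.10 = 1.890 m/d → t_C = 536/1.890 = 283.6 d
Total t = 116.3 + 233.2 + 283.6 = 633.1 d

633 days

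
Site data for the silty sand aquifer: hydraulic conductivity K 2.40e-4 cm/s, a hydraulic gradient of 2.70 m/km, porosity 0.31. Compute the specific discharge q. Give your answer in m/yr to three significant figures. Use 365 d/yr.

0.204 m/yr

K = 2.40e-4 cm/s × 864 = 0.2074 m/d
q = Ki = 0.2074 × 0.0027 = 5.599e-4 m/d
   = 5.599e-4 × 365 = 0.204 m/yr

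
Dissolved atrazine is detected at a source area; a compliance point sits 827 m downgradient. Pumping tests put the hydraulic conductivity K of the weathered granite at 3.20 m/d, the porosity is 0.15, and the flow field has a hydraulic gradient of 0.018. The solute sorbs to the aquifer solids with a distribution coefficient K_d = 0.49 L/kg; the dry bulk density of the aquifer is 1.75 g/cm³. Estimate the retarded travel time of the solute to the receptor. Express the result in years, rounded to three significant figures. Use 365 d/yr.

q = Ki = 3.20 × 0.018 = 0.05760 m/d
v = Ki/n = 3.20·0.018/0.15 = 0.3840 m/d
Retardation R = 1 + ρ_b·K_d/n = 1 + 1.75×0.49/0.15 = 6.717
Contaminant velocity v_c = v/R = 0.3840/6.717 = 0.05717 m/d
t = L/v_c = 827/0.05717 = 14470 d
   = 14470/365 = 39.6 yr

39.6 years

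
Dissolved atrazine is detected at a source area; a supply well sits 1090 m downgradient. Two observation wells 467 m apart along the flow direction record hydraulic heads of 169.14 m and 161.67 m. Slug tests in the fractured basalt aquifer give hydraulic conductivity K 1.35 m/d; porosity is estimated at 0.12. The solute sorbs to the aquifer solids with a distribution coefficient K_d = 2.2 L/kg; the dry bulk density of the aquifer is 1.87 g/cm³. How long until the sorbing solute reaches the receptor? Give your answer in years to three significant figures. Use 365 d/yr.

Hydraulic gradient i = (169.14 − 161.67) / 467 = 7.47 / 467 = 0.01600
q = Ki = 1.35 × 0.01600 = 0.02159 m/d
Seepage velocity v = q / n = 0.02159 / 0.12 = 0.1800 m/d
Retardation R = 1 + ρ_b·K_d/n = 1 + 1.87×2.2/0.12 = 35.28
Contaminant velocity v_c = v/R = 0.1800/35.28 = 0.005100 m/d
t = L/v_c = 1090/0.005100 = 213700 d
   = 213700/365 = 586 yr

586 years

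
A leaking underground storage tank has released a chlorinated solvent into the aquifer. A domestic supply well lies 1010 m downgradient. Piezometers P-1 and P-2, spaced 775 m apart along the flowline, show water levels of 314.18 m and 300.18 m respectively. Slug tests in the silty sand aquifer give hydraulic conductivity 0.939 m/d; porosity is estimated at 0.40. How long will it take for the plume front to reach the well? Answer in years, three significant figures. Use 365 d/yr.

Hydraulic gradient i = (314.18 − 300.18) / 775 = 14.00 / 775 = 0.01806
Specific discharge q = 0.939 × 0.01806 = 0.01696 m/d
Average linear velocity = 0.01696 / 0.40 = 0.04241 m/d
t = L / v = 1010 / 0.04241 = 23820 d
   = 23820 / 365 = 65.3 yr

65.3 years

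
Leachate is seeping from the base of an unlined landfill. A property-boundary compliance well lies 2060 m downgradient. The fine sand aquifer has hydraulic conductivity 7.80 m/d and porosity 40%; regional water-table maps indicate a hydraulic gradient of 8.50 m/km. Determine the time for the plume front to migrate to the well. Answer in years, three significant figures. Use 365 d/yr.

Darcy flux q = K·i = 7.80 × 0.0085 = 0.06630 m/d
v = Ki/n = 7.80·0.0085/0.40 = 0.1657 m/d
t = L / v = 2060 / 0.1657 = 12430 d
   = 12430 / 365 = 34.1 yr

34.1 years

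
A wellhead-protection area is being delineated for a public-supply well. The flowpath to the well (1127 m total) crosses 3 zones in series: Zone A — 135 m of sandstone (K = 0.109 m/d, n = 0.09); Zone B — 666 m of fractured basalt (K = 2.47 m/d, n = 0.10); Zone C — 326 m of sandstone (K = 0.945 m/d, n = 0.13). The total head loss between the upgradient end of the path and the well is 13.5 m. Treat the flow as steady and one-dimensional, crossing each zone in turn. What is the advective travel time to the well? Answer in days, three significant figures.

Steady 1-D flow in series ⇒ the Darcy flux q is identical in every zone and the zone head losses add (resistances L/K in series).
Σ(L/K) = 135/0.109 + 666/2.47 + 326/0.945 = 1239 + 269.6 + 345.0 = 1853 d
q = ΔH / Σ(L/K) = 13.5 / 1853 = 0.007285 m/d (same in every zone)
Zone A: v = q/n = 0.007285/0.09 = 0.08094 m/d → t_A = 135/0.08094 = 1668 d
Zone B: v = q/n = 0.007285/0.10 = 0.07285 m/d → t_B = 666/0.07285 = 9142 d
Zone C: v = q/n = 0.007285/0.13 = 0.05604 m/d → t_C = 326/0.05604 = 5817 d
Total t = 1668 + 9142 + 5817 = 16630 d

16600 days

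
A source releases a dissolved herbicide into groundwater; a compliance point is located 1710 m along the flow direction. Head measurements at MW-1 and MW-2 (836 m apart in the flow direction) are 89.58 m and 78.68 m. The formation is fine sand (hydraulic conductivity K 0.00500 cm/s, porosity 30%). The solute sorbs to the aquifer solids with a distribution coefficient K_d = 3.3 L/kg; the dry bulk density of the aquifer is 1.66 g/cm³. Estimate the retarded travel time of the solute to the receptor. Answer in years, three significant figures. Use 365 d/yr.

481 years

Hydraulic gradient i = (89.58 − 78.68) / 836 = 10.90 / 836 = 0.01304
K = 0.00500 cm/s × 864 = 4.320 m/d
Specific discharge q = 4.320 × 0.01304 = 0.05633 m/d
v_s = q/n_e = 0.05633/0.30 = 0.1878 m/d
Retardation R = 1 + ρ_b·K_d/n = 1 + 1.66×3.3/0.30 = 19.26
Contaminant velocity v_c = v/R = 0.1878/19.26 = 0.009748 m/d
t = L/v_c = 1710/0.009748 = 175400 d
   = 175400/365 = 481 yr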